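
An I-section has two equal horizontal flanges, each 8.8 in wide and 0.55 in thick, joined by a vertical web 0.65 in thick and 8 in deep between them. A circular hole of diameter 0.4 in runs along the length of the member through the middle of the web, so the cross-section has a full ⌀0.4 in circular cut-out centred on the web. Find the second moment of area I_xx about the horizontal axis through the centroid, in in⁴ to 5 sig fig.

I_xx ≈ 204.88 in⁴

Break the section into simple shapes (no overlaps), measuring from the bottom-left corner of the bounding box.
Bottom flange: 8.8 × 0.55, A = 4.84 in², y = 0.275 in, Ī = 0.1220083 in⁴.
Web: 0.65 × 8, A = 5.2 in², y = 4.55 in, Ī = 27.73333 in⁴.
Top flange: 8.8 × 0.55, A = 4.84 in², y = 8.825 in, Ī = 0.1220083 in⁴.
Hole (subtracted): ⌀0.4, A = 0.1256637 in², y = 4.55 in, Ī = 0.001256637 in⁴.
By symmetry the centroid is at mid-height, ȳ = 4.55 in.
Transfer each piece to the horizontal axis through the centroid using Ī + A·d² with d = y − 4.55:
  bottom flange: d = -4.275 in → contributes +88.57603 in⁴
  web: d = 0 in → contributes +27.73333 in⁴
  top flange: d = 4.275 in → contributes +88.57603 in⁴
  hole: d = 0 in → contributes −0.001256637 in⁴
Total I = 204.8841 in⁴.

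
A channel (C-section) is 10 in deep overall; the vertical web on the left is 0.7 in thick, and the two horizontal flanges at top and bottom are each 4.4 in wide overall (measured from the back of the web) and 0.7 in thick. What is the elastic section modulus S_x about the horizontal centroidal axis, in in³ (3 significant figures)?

Treat the section as a set of non-overlapping primitives; coordinates are from the bounding-box lower-left.
Web: 0.7 × 10, A = 7 in², y = 5 in, Ī = 58.333 in⁴.
Top flange (beyond web): 3.7 × 0.7, A = 2.59 in², y = 9.65 in, Ī = 0.10576 in⁴.
Bottom flange (beyond web): 3.7 × 0.7, A = 2.59 in², y = 0.35 in, Ī = 0.10576 in⁴.
By symmetry the centroid is at mid-height, ȳ = 5 in.
Transfer each piece to the horizontal centroidal axis using Ī + A·d² with d = y − 5:
  web: d = 0 in → contributes +58.333 in⁴
  top flange (beyond web): d = 4.65 in → contributes +56.108 in⁴
  bottom flange (beyond web): d = -4.65 in → contributes +56.108 in⁴
Total I = 170.55 in⁴.
Extreme fibre distance c = 5 in; S = I/c = 34.11 in³.

S_x ≈ 34.1 in³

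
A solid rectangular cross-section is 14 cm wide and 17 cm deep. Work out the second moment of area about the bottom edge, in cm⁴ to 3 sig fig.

The section: 14 × 17, A = 238 cm², y = 8.5 cm, Ī = 5731.8 cm⁴.
Transfer it to a horizontal axis along the bottom face using Ī + A·d² with d = y − 0:
  the section: d = 8.5 cm → contributes +22 927 cm⁴
Total I = 22 927 cm⁴.

I_base ≈ 2.29 × 10⁴ cm⁴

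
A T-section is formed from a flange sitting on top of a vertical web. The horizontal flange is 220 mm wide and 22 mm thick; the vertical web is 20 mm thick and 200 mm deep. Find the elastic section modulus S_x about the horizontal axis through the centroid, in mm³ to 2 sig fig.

S_x ≈ 2.5 × 10⁵ mm³

Decompose the section into non-overlapping parts with the origin at the bottom-left of its bounding rectangle.
Flange: 220 × 22, A = 4 840 mm², y = 211 mm, Ī = 195 213 mm⁴.
Web: 20 × 200, A = 4 000 mm², y = 100 mm, Ī = 13 333 333 mm⁴.
Centroid: ȳ = ΣA·y / ΣA = 160.8 mm.
Transfer each piece to the horizontal axis through the centroid using Ī + A·d² with d = y − 160.8:
  flange: d = 50.23 mm → contributes +12 404 963 mm⁴
  web: d = -60.77 mm → contributes +28 107 131 mm⁴
Total I = 40 512 094 mm⁴.
Extreme fibre distance c = 160.8 mm; S = I/c = 251 982 mm³.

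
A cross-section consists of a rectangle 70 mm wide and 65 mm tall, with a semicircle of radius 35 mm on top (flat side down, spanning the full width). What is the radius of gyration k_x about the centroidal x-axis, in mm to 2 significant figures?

Treat the section as a set of non-overlapping primitives; coordinates are from the bounding-box lower-left.
Rectangular body: 70 × 65, A = 4 550 mm², y = 32.5 mm, Ī = 1 601 979 mm⁴.
Semicircular cap: semicircle r = 35, A = 1 924 mm², y = 79.85 mm, Ī = 164 704 mm⁴.
Centroid: ȳ = ΣA·y / ΣA = 46.57 mm.
Transfer each piece to the centroidal x-axis using Ī + A·d² with d = y − 46.57:
  rectangular body: d = -14.07 mm → contributes +2 503 279 mm⁴
  semicircular cap: d = 33.28 mm → contributes +2 295 908 mm⁴
Total I = 4 799 187 mm⁴.
Radius of gyration: k = √(I/A) = √(4 799 187 / 6 474) = 27.23 mm.

k_x ≈ 27 mm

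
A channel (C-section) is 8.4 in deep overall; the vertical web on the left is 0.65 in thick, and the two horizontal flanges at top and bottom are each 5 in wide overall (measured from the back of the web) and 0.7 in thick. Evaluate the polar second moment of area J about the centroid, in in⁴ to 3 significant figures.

Break the section into simple shapes (no overlaps), measuring from the bottom-left corner of the bounding box.
Web: 0.65 × 8.4, A = 5.46 in², y = 4.2 in, Ī = 32.105 in⁴.
Top flange (beyond web): 4.35 × 0.7, A = 3.045 in², y = 8.05 in, Ī = 0.12434 in⁴.
Bottom flange (beyond web): 4.35 × 0.7, A = 3.045 in², y = 0.35 in, Ī = 0.12434 in⁴.
By symmetry the centroid is at mid-height, ȳ = 4.2 in.
Transfer each piece to the centroidal x-axis using Ī + A·d² with d = y − 4.2:
  web: d = 0 in → contributes +32.105 in⁴
  top flange (beyond web): d = 3.85 in → contributes +45.259 in⁴
  bottom flange (beyond web): d = -3.85 in → contributes +45.259 in⁴
Total I = 122.62 in⁴.
For the y-axis: x̄ = 1.6432 in.
Repeating about the centroidal y-axis gives I_y = 27.789 in⁴.
Polar second moment: J = I_x + I_y = 150.41 in⁴.

J ≈ 150 in⁴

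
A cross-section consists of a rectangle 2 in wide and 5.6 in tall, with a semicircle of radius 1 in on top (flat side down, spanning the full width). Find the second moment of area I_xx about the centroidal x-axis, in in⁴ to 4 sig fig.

Break the section into simple shapes (no overlaps), measuring from the bottom-left corner of the bounding box.
Rectangular body: 2 × 5.6, A = 11.2 in², y = 2.8 in, Ī = 29.2693 in⁴.
Semicircular cap: semicircle r = 1, A = 1.5708 in², y = 6.02441 in, Ī = 0.109757 in⁴.
Centroid: ȳ = ΣA·y / ΣA = 3.1966 in.
Transfer each piece to the centroidal x-axis using Ī + A·d² with d = y − 3.1966:
  rectangular body: d = -0.3966 in → contributes +31.031 in⁴
  semicircular cap: d = 2.82781 in → contributes +12.6707 in⁴
Total I = 43.7017 in⁴.

I_xx ≈ 43.70 in⁴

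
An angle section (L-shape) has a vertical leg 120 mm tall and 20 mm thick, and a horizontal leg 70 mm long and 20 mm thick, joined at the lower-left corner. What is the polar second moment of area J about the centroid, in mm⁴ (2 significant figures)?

Split into non-overlapping primitives; take the origin at the lower-left of the bounding box.
Vertical leg: 20 × 120, A = 2 400 mm², y = 60 mm, Ī = 2 880 000 mm⁴.
Horizontal leg (remainder): 50 × 20, A = 1 000 mm², y = 10 mm, Ī = 33 333 mm⁴.
Centroid: ȳ = ΣA·y / ΣA = 45.29 mm.
Transfer each piece to the centroidal x-axis using Ī + A·d² with d = y − 45.29:
  vertical leg: d = 14.71 mm → contributes +3 399 031 mm⁴
  horizontal leg (remainder): d = -35.29 mm → contributes +1 279 008 mm⁴
Total I = 4 678 039 mm⁴.
For the y-axis: x̄ = 20.29 mm.
Repeating about the centroidal y-axis gives I_y = 1 153 039 mm⁴.
Polar second moment: J = I_x + I_y = 5 831 078 mm⁴.

J ≈ 5.8 × 10⁶ mm⁴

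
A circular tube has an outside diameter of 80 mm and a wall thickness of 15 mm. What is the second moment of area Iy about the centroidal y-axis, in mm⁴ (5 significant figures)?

Decompose the section into non-overlapping parts with the origin at the bottom-left of its bounding rectangle.
Outer circle: ⌀80, A = 5026.548 mm², x = 40 mm, Ī = 2 010 619 mm⁴.
Bore (subtracted): ⌀50, A = 1963.495 mm², x = 40 mm, Ī = 306796.2 mm⁴.
By symmetry the centroid is at mid-width, x̄ = 40 mm.
All pieces are centred on the centroidal y-axis, so I = ΣĪ (holes subtracted) = 1 703 823 mm⁴.

Iy ≈ 1.7038 × 10⁶ mm⁴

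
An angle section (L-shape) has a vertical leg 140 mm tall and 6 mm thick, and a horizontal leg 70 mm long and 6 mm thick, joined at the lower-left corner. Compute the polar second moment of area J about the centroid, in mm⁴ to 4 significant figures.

J ≈ 3.013 × 10⁶ mm⁴

Treat the section as a set of non-overlapping primitives; coordinates are from the bounding-box lower-left.
Vertical leg: 6 × 140, A = 840 mm², y = 70 mm, Ī = 1 372 000 mm⁴.
Horizontal leg (remainder): 64 × 6, A = 384 mm², y = 3 mm, Ī = 1 152 mm⁴.
Centroid: ȳ = ΣA·y / ΣA = 48.9804 mm.
Transfer each piece to the centroidal x-axis using Ī + A·d² with d = y − 48.9804:
  vertical leg: d = 21.0196 mm → contributes +1 743 132 mm⁴
  horizontal leg (remainder): d = -45.9804 mm → contributes +813 003 mm⁴
Total I = 2 556 136 mm⁴.
For the y-axis: x̄ = 13.9804 mm.
Repeating about the centroidal y-axis gives I_y = 456 416 mm⁴.
Polar second moment: J = I_x + I_y = 3 012 551 mm⁴.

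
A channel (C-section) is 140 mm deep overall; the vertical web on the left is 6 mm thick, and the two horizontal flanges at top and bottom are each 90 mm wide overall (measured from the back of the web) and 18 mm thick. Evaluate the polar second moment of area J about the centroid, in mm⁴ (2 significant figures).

Break the section into simple shapes (no overlaps), measuring from the bottom-left corner of the bounding box.
Web: 6 × 140, A = 840 mm², y = 70 mm, Ī = 1 372 000 mm⁴.
Top flange (beyond web): 84 × 18, A = 1 512 mm², y = 131 mm, Ī = 40 824 mm⁴.
Bottom flange (beyond web): 84 × 18, A = 1 512 mm², y = 9 mm, Ī = 40 824 mm⁴.
By symmetry the centroid is at mid-height, ȳ = 70 mm.
Transfer each piece to the centroidal x-axis using Ī + A·d² with d = y − 70:
  web: d = 0 mm → contributes +1 372 000 mm⁴
  top flange (beyond web): d = 61 mm → contributes +5 666 976 mm⁴
  bottom flange (beyond web): d = -61 mm → contributes +5 666 976 mm⁴
Total I = 12 705 952 mm⁴.
For the y-axis: x̄ = 38.22 mm.
Repeating about the centroidal y-axis gives I_y = 3 111 849 mm⁴.
Polar second moment: J = I_x + I_y = 15 817 801 mm⁴.

J ≈ 1.6 × 10⁷ mm⁴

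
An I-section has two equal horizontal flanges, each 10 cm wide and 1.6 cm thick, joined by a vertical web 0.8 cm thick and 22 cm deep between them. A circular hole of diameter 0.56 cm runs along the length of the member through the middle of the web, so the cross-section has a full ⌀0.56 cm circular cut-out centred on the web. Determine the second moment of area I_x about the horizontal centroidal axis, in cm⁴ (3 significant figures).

Break the section into simple shapes (no overlaps), measuring from the bottom-left corner of the bounding box.
Bottom flange: 10 × 1.6, A = 16 cm², y = 0.8 cm, Ī = 3.4133 cm⁴.
Web: 0.8 × 22, A = 17.6 cm², y = 12.6 cm, Ī = 709.87 cm⁴.
Top flange: 10 × 1.6, A = 16 cm², y = 24.4 cm, Ī = 3.4133 cm⁴.
Hole (subtracted): ⌀0.56, A = 0.2463 cm², y = 12.6 cm, Ī = 0.0048275 cm⁴.
By symmetry the centroid is at mid-height, ȳ = 12.6 cm.
Transfer each piece to the horizontal centroidal axis using Ī + A·d² with d = y − 12.6:
  bottom flange: d = -11.8 cm → contributes +2231.3 cm⁴
  web: d = 0 cm → contributes +709.87 cm⁴
  top flange: d = 11.8 cm → contributes +2231.3 cm⁴
  hole: d = 0 cm → contributes −0.0048275 cm⁴
Total I = 5172.4 cm⁴.

I_x ≈ 5170 cm⁴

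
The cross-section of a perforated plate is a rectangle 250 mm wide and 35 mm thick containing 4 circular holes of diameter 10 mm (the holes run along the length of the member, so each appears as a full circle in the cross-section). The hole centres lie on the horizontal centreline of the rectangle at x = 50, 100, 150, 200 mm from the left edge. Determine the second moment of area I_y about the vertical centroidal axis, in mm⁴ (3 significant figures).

Treat the section as a set of non-overlapping primitives; coordinates are from the bounding-box lower-left.
Plate: 250 × 35, A = 8 750 mm², x = 125 mm, Ī = 45 572 917 mm⁴.
Hole 1 (subtracted): ⌀10, A = 78.54 mm², x = 50 mm, Ī = 490.87 mm⁴.
Hole 2 (subtracted): ⌀10, A = 78.54 mm², x = 100 mm, Ī = 490.87 mm⁴.
Hole 3 (subtracted): ⌀10, A = 78.54 mm², x = 150 mm, Ī = 490.87 mm⁴.
Hole 4 (subtracted): ⌀10, A = 78.54 mm², x = 200 mm, Ī = 490.87 mm⁴.
By symmetry the centroid is at mid-width, x̄ = 125 mm.
Transfer each piece to the vertical centroidal axis using Ī + A·d² with d = x − 125:
  plate: d = 0 mm → contributes +45 572 917 mm⁴
  hole 1: d = -75 mm → contributes −442 277 mm⁴
  hole 2: d = -25 mm → contributes −49 578 mm⁴
  hole 3: d = 25 mm → contributes −49 578 mm⁴
  hole 4: d = 75 mm → contributes −442 277 mm⁴
Total I = 44 589 205 mm⁴.

I_y ≈ 4.46 × 10⁷ mm⁴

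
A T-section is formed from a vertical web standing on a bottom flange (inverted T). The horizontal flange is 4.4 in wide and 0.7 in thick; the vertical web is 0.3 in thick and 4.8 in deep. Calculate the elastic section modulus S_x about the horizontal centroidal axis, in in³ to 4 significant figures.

Split into non-overlapping primitives; take the origin at the lower-left of the bounding box.
Flange: 4.4 × 0.7, A = 3.08 in², y = 0.35 in, Ī = 0.125767 in⁴.
Web: 0.3 × 4.8, A = 1.44 in², y = 3.1 in, Ī = 2.7648 in⁴.
Centroid: ȳ = ΣA·y / ΣA = 1.22611 in.
Transfer each piece to the horizontal centroidal axis using Ī + A·d² with d = y − 1.22611:
  flange: d = -0.876106 in → contributes +2.48986 in⁴
  web: d = 1.87389 in → contributes +7.82133 in⁴
Total I = 10.3112 in⁴.
Extreme fibre distance c = 4.27389 in; S = I/c = 2.4126 in³.

S_x ≈ 2.413 in³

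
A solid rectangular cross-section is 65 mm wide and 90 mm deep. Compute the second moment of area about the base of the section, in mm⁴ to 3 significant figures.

The section: 65 × 90, A = 5 850 mm², y = 45 mm, Ī = 3 948 750 mm⁴.
Transfer it to the base of the section using Ī + A·d² with d = y − 0:
  the section: d = 45 mm → contributes +15 795 000 mm⁴
Total I = 15 795 000 mm⁴.

I_base ≈ 1.58 × 10⁷ mm⁴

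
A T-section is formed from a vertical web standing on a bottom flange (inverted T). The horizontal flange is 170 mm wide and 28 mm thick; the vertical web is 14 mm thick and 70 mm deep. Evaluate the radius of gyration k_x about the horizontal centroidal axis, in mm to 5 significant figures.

k_x ≈ 21.537 mm

Decompose the section into non-overlapping parts with the origin at the bottom-left of its bounding rectangle.
Flange: 170 × 28, A = 4 760 mm², y = 14 mm, Ī = 310986.7 mm⁴.
Web: 14 × 70, A = 980 mm², y = 63 mm, Ī = 400166.7 mm⁴.
Centroid: ȳ = ΣA·y / ΣA = 22.36585 mm.
Transfer each piece to the horizontal centroidal axis using Ī + A·d² with d = y − 22.36585:
  flange: d = -8.365854 mm → contributes +644127.2 mm⁴
  web: d = 40.63415 mm → contributes +2 018 278 mm⁴
Total I = 2 662 405 mm⁴.
Radius of gyration: k = √(I/A) = √(2 662 405 / 5 740) = 21.5368 mm.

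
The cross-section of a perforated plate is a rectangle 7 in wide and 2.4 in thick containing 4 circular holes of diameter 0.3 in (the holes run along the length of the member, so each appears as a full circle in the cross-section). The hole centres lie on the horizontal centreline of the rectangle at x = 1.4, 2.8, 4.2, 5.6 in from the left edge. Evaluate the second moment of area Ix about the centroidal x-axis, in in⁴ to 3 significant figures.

Break the section into simple shapes (no overlaps), measuring from the bottom-left corner of the bounding box.
Plate: 7 × 2.4, A = 16.8 in², y = 1.2 in, Ī = 8.064 in⁴.
Hole 1 (subtracted): ⌀0.3, A = 0.070686 in², y = 1.2 in, Ī = 0.00039761 in⁴.
Hole 2 (subtracted): ⌀0.3, A = 0.070686 in², y = 1.2 in, Ī = 0.00039761 in⁴.
Hole 3 (subtracted): ⌀0.3, A = 0.070686 in², y = 1.2 in, Ī = 0.00039761 in⁴.
Hole 4 (subtracted): ⌀0.3, A = 0.070686 in², y = 1.2 in, Ī = 0.00039761 in⁴.
By symmetry the centroid is at mid-height, ȳ = 1.2 in.
All pieces are centred on the centroidal x-axis, so I = ΣĪ (holes subtracted) = 8.0624 in⁴.

Ix ≈ 8.06 in⁴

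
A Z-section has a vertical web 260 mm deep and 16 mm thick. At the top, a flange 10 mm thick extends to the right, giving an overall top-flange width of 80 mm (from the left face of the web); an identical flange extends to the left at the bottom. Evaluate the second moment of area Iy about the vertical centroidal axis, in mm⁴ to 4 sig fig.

Iy ≈ 2.574 × 10⁶ mm⁴

Break the section into simple shapes (no overlaps), measuring from the bottom-left corner of the bounding box.
Web: 16 × 260, A = 4 160 mm², x = 72 mm, Ī = 88746.7 mm⁴.
Top flange (beyond web): 64 × 10, A = 640 mm², x = 112 mm, Ī = 218 453 mm⁴.
Bottom flange (beyond web): 64 × 10, A = 640 mm², x = 32 mm, Ī = 218 453 mm⁴.
Centroid: x̄ = ΣA·x / ΣA = 72 mm.
Transfer each piece to the vertical centroidal axis using Ī + A·d² with d = x − 72:
  web: d = 0 mm → contributes +88746.7 mm⁴
  top flange (beyond web): d = 40 mm → contributes +1 242 453 mm⁴
  bottom flange (beyond web): d = -40 mm → contributes +1 242 453 mm⁴
Total I = 2 573 653 mm⁴.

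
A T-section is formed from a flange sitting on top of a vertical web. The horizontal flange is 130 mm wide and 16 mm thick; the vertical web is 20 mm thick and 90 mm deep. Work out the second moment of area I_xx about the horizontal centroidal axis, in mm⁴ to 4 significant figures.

I_xx ≈ 3.970 × 10⁶ mm⁴

Break the section into simple shapes (no overlaps), measuring from the bottom-left corner of the bounding box.
Flange: 130 × 16, A = 2 080 mm², y = 98 mm, Ī = 44373.3 mm⁴.
Web: 20 × 90, A = 1 800 mm², y = 45 mm, Ī = 1 215 000 mm⁴.
Centroid: ȳ = ΣA·y / ΣA = 73.4124 mm.
Transfer each piece to the horizontal centroidal axis using Ī + A·d² with d = y − 73.4124:
  flange: d = 24.5876 mm → contributes +1 301 840 mm⁴
  web: d = -28.4124 mm → contributes +2 668 073 mm⁴
Total I = 3 969 914 mm⁴.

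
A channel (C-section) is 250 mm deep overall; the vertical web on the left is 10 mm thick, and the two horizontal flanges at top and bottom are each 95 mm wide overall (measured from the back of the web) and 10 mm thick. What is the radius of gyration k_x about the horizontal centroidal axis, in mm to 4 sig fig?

Break the section into simple shapes (no overlaps), measuring from the bottom-left corner of the bounding box.
Web: 10 × 250, A = 2 500 mm², y = 125 mm, Ī = 13 020 833 mm⁴.
Top flange (beyond web): 85 × 10, A = 850 mm², y = 245 mm, Ī = 7083.33 mm⁴.
Bottom flange (beyond web): 85 × 10, A = 850 mm², y = 5 mm, Ī = 7083.33 mm⁴.
By symmetry the centroid is at mid-height, ȳ = 125 mm.
Transfer each piece to the horizontal centroidal axis using Ī + A·d² with d = y − 125:
  web: d = 0 mm → contributes +13 020 833 mm⁴
  top flange (beyond web): d = 120 mm → contributes +12 247 083 mm⁴
  bottom flange (beyond web): d = -120 mm → contributes +12 247 083 mm⁴
Total I = 37 515 000 mm⁴.
Radius of gyration: k = √(I/A) = √(37 515 000 / 4 200) = 94.51 mm.

k_x ≈ 94.51 mm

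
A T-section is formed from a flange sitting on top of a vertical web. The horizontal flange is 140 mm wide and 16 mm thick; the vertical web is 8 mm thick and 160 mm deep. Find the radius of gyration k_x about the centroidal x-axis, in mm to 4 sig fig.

k_x ≈ 50.81 mm

Decompose the section into non-overlapping parts with the origin at the bottom-left of its bounding rectangle.
Flange: 140 × 16, A = 2 240 mm², y = 168 mm, Ī = 47786.7 mm⁴.
Web: 8 × 160, A = 1 280 mm², y = 80 mm, Ī = 2 730 667 mm⁴.
Centroid: ȳ = ΣA·y / ΣA = 136 mm.
Transfer each piece to the centroidal x-axis using Ī + A·d² with d = y − 136:
  flange: d = 32 mm → contributes +2 341 547 mm⁴
  web: d = -56 mm → contributes +6 744 747 mm⁴
Total I = 9 086 293 mm⁴.
Radius of gyration: k = √(I/A) = √(9 086 293 / 3 520) = 50.8068 mm.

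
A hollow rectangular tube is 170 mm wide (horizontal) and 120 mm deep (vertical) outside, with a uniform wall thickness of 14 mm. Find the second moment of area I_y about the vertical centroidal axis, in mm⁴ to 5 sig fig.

Treat the section as a set of non-overlapping primitives; coordinates are from the bounding-box lower-left.
Outer rectangle: 170 × 120, A = 20 400 mm², x = 85 mm, Ī = 49 130 000 mm⁴.
Inner void (subtracted): 142 × 92, A = 13 064 mm², x = 85 mm, Ī = 21 951 875 mm⁴.
By symmetry the centroid is at mid-width, x̄ = 85 mm.
All pieces are centred on the vertical centroidal axis, so I = ΣĪ (holes subtracted) = 27 178 125 mm⁴.

I_y ≈ 2.7178 × 10⁷ mm⁴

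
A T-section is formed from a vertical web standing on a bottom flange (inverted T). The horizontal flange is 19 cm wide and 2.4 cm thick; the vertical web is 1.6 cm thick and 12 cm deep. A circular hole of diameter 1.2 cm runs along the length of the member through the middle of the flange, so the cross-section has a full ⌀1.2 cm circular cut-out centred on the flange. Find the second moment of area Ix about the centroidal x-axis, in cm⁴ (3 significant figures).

Ix ≈ 947 cm⁴

Split into non-overlapping primitives; take the origin at the lower-left of the bounding box.
Flange: 19 × 2.4, A = 45.6 cm², y = 1.2 cm, Ī = 21.888 cm⁴.
Web: 1.6 × 12, A = 19.2 cm², y = 8.4 cm, Ī = 230.4 cm⁴.
Hole (subtracted): ⌀1.2, A = 1.131 cm², y = 1.2 cm, Ī = 0.10179 cm⁴.
Centroid: ȳ = ΣA·y / ΣA = 3.3712 cm.
Transfer each piece to the centroidal x-axis using Ī + A·d² with d = y − 3.3712:
  flange: d = -2.1712 cm → contributes +236.86 cm⁴
  web: d = 5.0288 cm → contributes +715.94 cm⁴
  hole: d = -2.1712 cm → contributes −5.4335 cm⁴
Total I = 947.36 cm⁴.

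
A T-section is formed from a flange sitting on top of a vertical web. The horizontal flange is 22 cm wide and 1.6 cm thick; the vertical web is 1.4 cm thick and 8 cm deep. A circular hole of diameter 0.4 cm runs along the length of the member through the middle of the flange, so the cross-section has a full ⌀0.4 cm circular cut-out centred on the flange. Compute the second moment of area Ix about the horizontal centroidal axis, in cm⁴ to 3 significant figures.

Split into non-overlapping primitives; take the origin at the lower-left of the bounding box.
Flange: 22 × 1.6, A = 35.2 cm², y = 8.8 cm, Ī = 7.5093 cm⁴.
Web: 1.4 × 8, A = 11.2 cm², y = 4 cm, Ī = 59.733 cm⁴.
Hole (subtracted): ⌀0.4, A = 0.12566 cm², y = 8.8 cm, Ī = 0.0012566 cm⁴.
Centroid: ȳ = ΣA·y / ΣA = 7.6382 cm.
Transfer each piece to the horizontal centroidal axis using Ī + A·d² with d = y − 7.6382:
  flange: d = 1.1618 cm → contributes +55.019 cm⁴
  web: d = -3.6382 cm → contributes +207.98 cm⁴
  hole: d = 1.1618 cm → contributes −0.17087 cm⁴
Total I = 262.83 cm⁴.

Ix ≈ 263 cm⁴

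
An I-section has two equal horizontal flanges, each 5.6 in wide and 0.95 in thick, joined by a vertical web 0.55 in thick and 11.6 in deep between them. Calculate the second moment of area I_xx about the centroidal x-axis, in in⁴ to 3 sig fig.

Split into non-overlapping primitives; take the origin at the lower-left of the bounding box.
Bottom flange: 5.6 × 0.95, A = 5.32 in², y = 0.475 in, Ī = 0.40011 in⁴.
Web: 0.55 × 11.6, A = 6.38 in², y = 6.75 in, Ī = 71.541 in⁴.
Top flange: 5.6 × 0.95, A = 5.32 in², y = 13.025 in, Ī = 0.40011 in⁴.
By symmetry the centroid is at mid-height, ȳ = 6.75 in.
Transfer each piece to the centroidal x-axis using Ī + A·d² with d = y − 6.75:
  bottom flange: d = -6.275 in → contributes +209.88 in⁴
  web: d = 0 in → contributes +71.541 in⁴
  top flange: d = 6.275 in → contributes +209.88 in⁴
Total I = 491.3 in⁴.

I_xx ≈ 491 in⁴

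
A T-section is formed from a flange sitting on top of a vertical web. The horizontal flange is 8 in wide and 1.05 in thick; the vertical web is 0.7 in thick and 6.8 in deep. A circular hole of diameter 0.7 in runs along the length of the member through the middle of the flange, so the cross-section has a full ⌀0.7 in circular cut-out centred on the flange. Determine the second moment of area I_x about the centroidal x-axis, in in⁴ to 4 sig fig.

Split into non-overlapping primitives; take the origin at the lower-left of the bounding box.
Flange: 8 × 1.05, A = 8.4 in², y = 7.325 in, Ī = 0.77175 in⁴.
Web: 0.7 × 6.8, A = 4.76 in², y = 3.4 in, Ī = 18.3419 in⁴.
Hole (subtracted): ⌀0.7, A = 0.384845 in², y = 7.325 in, Ī = 0.0117859 in⁴.
Centroid: ȳ = ΣA·y / ΣA = 5.86255 in.
Transfer each piece to the centroidal x-axis using Ī + A·d² with d = y − 5.86255:
  flange: d = 1.46245 in → contributes +18.7373 in⁴
  web: d = -2.46255 in → contributes +47.2073 in⁴
  hole: d = 1.46245 in → contributes −0.834875 in⁴
Total I = 65.1097 in⁴.

I_x ≈ 65.11 in⁴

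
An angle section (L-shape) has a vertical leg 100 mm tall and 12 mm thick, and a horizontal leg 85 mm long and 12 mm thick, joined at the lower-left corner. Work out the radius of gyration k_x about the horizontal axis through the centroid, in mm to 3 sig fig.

k_x ≈ 31.0 mm

Break the section into simple shapes (no overlaps), measuring from the bottom-left corner of the bounding box.
Vertical leg: 12 × 100, A = 1 200 mm², y = 50 mm, Ī = 1 000 000 mm⁴.
Horizontal leg (remainder): 73 × 12, A = 876 mm², y = 6 mm, Ī = 10 512 mm⁴.
Centroid: ȳ = ΣA·y / ΣA = 31.434 mm.
Transfer each piece to the horizontal axis through the centroid using Ī + A·d² with d = y − 31.434:
  vertical leg: d = 18.566 mm → contributes +1 413 657 mm⁴
  horizontal leg (remainder): d = -25.434 mm → contributes +577 165 mm⁴
Total I = 1 990 822 mm⁴.
Radius of gyration: k = √(I/A) = √(1 990 822 / 2 076) = 30.967 mm.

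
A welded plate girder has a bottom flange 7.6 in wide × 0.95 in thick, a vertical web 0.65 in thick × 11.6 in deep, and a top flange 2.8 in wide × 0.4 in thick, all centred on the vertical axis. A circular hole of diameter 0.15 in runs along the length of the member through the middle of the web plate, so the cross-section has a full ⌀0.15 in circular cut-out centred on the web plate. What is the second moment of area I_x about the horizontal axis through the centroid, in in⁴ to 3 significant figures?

Treat the section as a set of non-overlapping primitives; coordinates are from the bounding-box lower-left.
Bottom plate: 7.6 × 0.95, A = 7.22 in², y = 0.475 in, Ī = 0.543 in⁴.
Web plate: 0.65 × 11.6, A = 7.54 in², y = 6.75 in, Ī = 84.549 in⁴.
Top plate: 2.8 × 0.4, A = 1.12 in², y = 12.75 in, Ī = 0.014933 in⁴.
Hole (subtracted): ⌀0.15, A = 0.017671 in², y = 6.75 in, Ī = 0.00002485 in⁴.
Centroid: ȳ = ΣA·y / ΣA = 4.3175 in.
Transfer each piece to the horizontal axis through the centroid using Ī + A·d² with d = y − 4.3175:
  bottom plate: d = -3.8425 in → contributes +107.14 in⁴
  web plate: d = 2.4325 in → contributes +129.16 in⁴
  top plate: d = 8.4325 in → contributes +79.655 in⁴
  hole: d = 2.4325 in → contributes −0.10459 in⁴
Total I = 315.86 in⁴.

I_x ≈ 316 in⁴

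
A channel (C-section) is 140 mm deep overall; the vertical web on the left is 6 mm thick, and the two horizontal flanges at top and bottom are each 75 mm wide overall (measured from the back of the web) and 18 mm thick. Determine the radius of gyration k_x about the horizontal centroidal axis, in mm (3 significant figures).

Decompose the section into non-overlapping parts with the origin at the bottom-left of its bounding rectangle.
Web: 6 × 140, A = 840 mm², y = 70 mm, Ī = 1 372 000 mm⁴.
Top flange (beyond web): 69 × 18, A = 1 242 mm², y = 131 mm, Ī = 33 534 mm⁴.
Bottom flange (beyond web): 69 × 18, A = 1 242 mm², y = 9 mm, Ī = 33 534 mm⁴.
By symmetry the centroid is at mid-height, ȳ = 70 mm.
Transfer each piece to the horizontal centroidal axis using Ī + A·d² with d = y − 70:
  web: d = 0 mm → contributes +1 372 000 mm⁴
  top flange (beyond web): d = 61 mm → contributes +4 655 016 mm⁴
  bottom flange (beyond web): d = -61 mm → contributes +4 655 016 mm⁴
Total I = 10 682 032 mm⁴.
Radius of gyration: k = √(I/A) = √(10 682 032 / 3 324) = 56.689 mm.

k_x ≈ 56.7 mm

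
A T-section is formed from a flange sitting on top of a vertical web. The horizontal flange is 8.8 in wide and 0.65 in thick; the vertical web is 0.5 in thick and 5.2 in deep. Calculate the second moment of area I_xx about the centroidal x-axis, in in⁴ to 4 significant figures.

I_xx ≈ 21.35 in⁴

Treat the section as a set of non-overlapping primitives; coordinates are from the bounding-box lower-left.
Flange: 8.8 × 0.65, A = 5.72 in², y = 5.525 in, Ī = 0.201392 in⁴.
Web: 0.5 × 5.2, A = 2.6 in², y = 2.6 in, Ī = 5.85867 in⁴.
Centroid: ȳ = ΣA·y / ΣA = 4.61094 in.
Transfer each piece to the centroidal x-axis using Ī + A·d² with d = y − 4.61094:
  flange: d = 0.914063 in → contributes +4.98051 in⁴
  web: d = -2.01094 in → contributes +16.3727 in⁴
Total I = 21.3532 in⁴.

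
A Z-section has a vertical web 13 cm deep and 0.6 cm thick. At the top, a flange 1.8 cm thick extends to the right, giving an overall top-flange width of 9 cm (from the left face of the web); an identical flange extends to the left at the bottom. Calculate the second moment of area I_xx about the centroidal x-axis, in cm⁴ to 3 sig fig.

Decompose the section into non-overlapping parts with the origin at the bottom-left of its bounding rectangle.
Web: 0.6 × 13, A = 7.8 cm², y = 6.5 cm, Ī = 109.85 cm⁴.
Top flange (beyond web): 8.4 × 1.8, A = 15.12 cm², y = 12.1 cm, Ī = 4.0824 cm⁴.
Bottom flange (beyond web): 8.4 × 1.8, A = 15.12 cm², y = 0.9 cm, Ī = 4.0824 cm⁴.
Centroid: ȳ = ΣA·y / ΣA = 6.5 cm.
Transfer each piece to the centroidal x-axis using Ī + A·d² with d = y − 6.5:
  web: d = 0 cm → contributes +109.85 cm⁴
  top flange (beyond web): d = 5.6 cm → contributes +478.25 cm⁴
  bottom flange (beyond web): d = -5.6 cm → contributes +478.25 cm⁴
Total I = 1066.3 cm⁴.

I_xx ≈ 1070 cm⁴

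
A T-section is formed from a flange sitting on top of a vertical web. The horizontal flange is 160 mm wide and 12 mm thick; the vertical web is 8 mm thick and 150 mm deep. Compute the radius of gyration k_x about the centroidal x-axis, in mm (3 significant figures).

k_x ≈ 47.8 mm

Break the section into simple shapes (no overlaps), measuring from the bottom-left corner of the bounding box.
Flange: 160 × 12, A = 1 920 mm², y = 156 mm, Ī = 23 040 mm⁴.
Web: 8 × 150, A = 1 200 mm², y = 75 mm, Ī = 2 250 000 mm⁴.
Centroid: ȳ = ΣA·y / ΣA = 124.85 mm.
Transfer each piece to the centroidal x-axis using Ī + A·d² with d = y − 124.85:
  flange: d = 31.154 mm → contributes +1 886 519 mm⁴
  web: d = -49.846 mm → contributes +5 231 567 mm⁴
Total I = 7 118 086 mm⁴.
Radius of gyration: k = √(I/A) = √(7 118 086 / 3 120) = 47.764 mm.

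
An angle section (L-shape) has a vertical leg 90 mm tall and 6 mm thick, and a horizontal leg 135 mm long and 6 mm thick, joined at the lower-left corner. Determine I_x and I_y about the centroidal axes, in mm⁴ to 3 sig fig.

Break the section into simple shapes (no overlaps), measuring from the bottom-left corner of the bounding box.
Vertical leg: 6 × 90, A = 540 mm², y = 45 mm, Ī = 364 500 mm⁴.
Horizontal leg (remainder): 129 × 6, A = 774 mm², y = 3 mm, Ī = 2 322 mm⁴.
Centroid: ȳ = ΣA·y / ΣA = 20.26 mm.
Transfer each piece to the centroidal x-axis using Ī + A·d² with d = y − 20.26:
  vertical leg: d = 24.74 mm → contributes +695 009 mm⁴
  horizontal leg (remainder): d = -17.26 mm → contributes +232 910 mm⁴
Total I = 927 919 mm⁴.
For the y-axis: x̄ = 42.76 mm.
Repeating about the centroidal y-axis gives I_y = 2 524 226 mm⁴.

I_x ≈ 9.28 × 10⁵ mm⁴, I_y ≈ 2.52 × 10⁶ mm⁴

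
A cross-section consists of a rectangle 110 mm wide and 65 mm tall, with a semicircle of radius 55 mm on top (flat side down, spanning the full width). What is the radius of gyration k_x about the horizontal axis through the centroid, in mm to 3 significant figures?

Break the section into simple shapes (no overlaps), measuring from the bottom-left corner of the bounding box.
Rectangular body: 110 × 65, A = 7 150 mm², y = 32.5 mm, Ī = 2 517 396 mm⁴.
Semicircular cap: semicircle r = 55, A = 4751.7 mm², y = 88.343 mm, Ī = 1 004 345 mm⁴.
Centroid: ȳ = ΣA·y / ΣA = 54.795 mm.
Transfer each piece to the horizontal axis through the centroid using Ī + A·d² with d = y − 54.795:
  rectangular body: d = -22.295 mm → contributes +6 071 374 mm⁴
  semicircular cap: d = 33.548 mm → contributes +6 352 150 mm⁴
Total I = 12 423 524 mm⁴.
Radius of gyration: k = √(I/A) = √(12 423 524 / 11 902) = 32.309 mm.

k_x ≈ 32.3 mm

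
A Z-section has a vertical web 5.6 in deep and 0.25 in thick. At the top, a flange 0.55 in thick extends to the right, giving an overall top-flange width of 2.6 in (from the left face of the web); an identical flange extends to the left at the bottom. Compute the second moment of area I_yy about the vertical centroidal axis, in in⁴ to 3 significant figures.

I_yy ≈ 5.57 in⁴

Treat the section as a set of non-overlapping primitives; coordinates are from the bounding-box lower-left.
Web: 0.25 × 5.6, A = 1.4 in², x = 2.475 in, Ī = 0.0072917 in⁴.
Top flange (beyond web): 2.35 × 0.55, A = 1.2925 in², x = 3.775 in, Ī = 0.59482 in⁴.
Bottom flange (beyond web): 2.35 × 0.55, A = 1.2925 in², x = 1.175 in, Ī = 0.59482 in⁴.
Centroid: x̄ = ΣA·x / ΣA = 2.475 in.
Transfer each piece to the vertical centroidal axis using Ī + A·d² with d = x − 2.475:
  web: d = 0 in → contributes +0.0072917 in⁴
  top flange (beyond web): d = 1.3 in → contributes +2.7791 in⁴
  bottom flange (beyond web): d = -1.3 in → contributes +2.7791 in⁴
Total I = 5.5656 in⁴.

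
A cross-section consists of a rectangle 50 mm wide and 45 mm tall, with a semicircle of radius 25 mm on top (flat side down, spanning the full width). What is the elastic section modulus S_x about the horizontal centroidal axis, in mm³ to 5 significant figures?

S_x ≈ 3.1299 × 10⁴ mm³

Treat the section as a set of non-overlapping primitives; coordinates are from the bounding-box lower-left.
Rectangular body: 50 × 45, A = 2 250 mm², y = 22.5 mm, Ī = 379687.5 mm⁴.
Semicircular cap: semicircle r = 25, A = 981.7477 mm², y = 55.61033 mm, Ī = 42873.81 mm⁴.
Centroid: ȳ = ΣA·y / ΣA = 32.55833 mm.
Transfer each piece to the horizontal centroidal axis using Ī + A·d² with d = y − 32.55833:
  rectangular body: d = -10.05833 mm → contributes +607320.1 mm⁴
  semicircular cap: d = 23.052 mm → contributes +564569.3 mm⁴
Total I = 1 171 889 mm⁴.
Extreme fibre distance c = 37.44167 mm; S = I/c = 31299.07 mm³.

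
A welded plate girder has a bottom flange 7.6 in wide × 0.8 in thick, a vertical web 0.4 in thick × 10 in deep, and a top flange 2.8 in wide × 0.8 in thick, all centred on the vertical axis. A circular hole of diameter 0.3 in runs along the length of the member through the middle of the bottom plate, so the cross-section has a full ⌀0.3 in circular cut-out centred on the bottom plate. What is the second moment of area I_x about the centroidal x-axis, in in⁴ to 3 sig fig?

Break the section into simple shapes (no overlaps), measuring from the bottom-left corner of the bounding box.
Bottom plate: 7.6 × 0.8, A = 6.08 in², y = 0.4 in, Ī = 0.32427 in⁴.
Web plate: 0.4 × 10, A = 4 in², y = 5.8 in, Ī = 33.333 in⁴.
Top plate: 2.8 × 0.8, A = 2.24 in², y = 11.2 in, Ī = 0.11947 in⁴.
Hole (subtracted): ⌀0.3, A = 0.070686 in², y = 0.4 in, Ī = 0.00039761 in⁴.
Centroid: ȳ = ΣA·y / ΣA = 4.1383 in.
Transfer each piece to the centroidal x-axis using Ī + A·d² with d = y − 4.1383:
  bottom plate: d = -3.7383 in → contributes +85.293 in⁴
  web plate: d = 1.6617 in → contributes +44.378 in⁴
  top plate: d = 7.0617 in → contributes +111.82 in⁴
  hole: d = -3.7383 in → contributes −0.98824 in⁴
Total I = 240.5 in⁴.

I_x ≈ 241 in⁴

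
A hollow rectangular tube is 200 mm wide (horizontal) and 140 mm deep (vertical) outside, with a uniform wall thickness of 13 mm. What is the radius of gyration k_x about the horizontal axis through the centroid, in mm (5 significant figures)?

k_x ≈ 54.502 mm

Break the section into simple shapes (no overlaps), measuring from the bottom-left corner of the bounding box.
Outer rectangle: 200 × 140, A = 28 000 mm², y = 70 mm, Ī = 45 733 333 mm⁴.
Inner void (subtracted): 174 × 114, A = 19 836 mm², y = 70 mm, Ī = 21 482 388 mm⁴.
By symmetry the centroid is at mid-height, ȳ = 70 mm.
All pieces are centred on the horizontal axis through the centroid, so I = ΣĪ (holes subtracted) = 24 250 945 mm⁴.
Radius of gyration: k = √(I/A) = √(24 250 945 / 8 164) = 54.50205 mm.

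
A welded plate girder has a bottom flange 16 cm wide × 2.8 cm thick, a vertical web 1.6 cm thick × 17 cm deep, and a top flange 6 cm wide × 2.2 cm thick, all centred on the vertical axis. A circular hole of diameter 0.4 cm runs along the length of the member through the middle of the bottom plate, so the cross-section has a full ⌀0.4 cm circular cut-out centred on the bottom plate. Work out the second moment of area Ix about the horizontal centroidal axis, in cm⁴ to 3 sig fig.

Break the section into simple shapes (no overlaps), measuring from the bottom-left corner of the bounding box.
Bottom plate: 16 × 2.8, A = 44.8 cm², y = 1.4 cm, Ī = 29.269 cm⁴.
Web plate: 1.6 × 17, A = 27.2 cm², y = 11.3 cm, Ī = 655.07 cm⁴.
Top plate: 6 × 2.2, A = 13.2 cm², y = 20.9 cm, Ī = 5.324 cm⁴.
Hole (subtracted): ⌀0.4, A = 0.12566 cm², y = 1.4 cm, Ī = 0.0012566 cm⁴.
Centroid: ȳ = ΣA·y / ΣA = 7.5908 cm.
Transfer each piece to the horizontal centroidal axis using Ī + A·d² with d = y − 7.5908:
  bottom plate: d = -6.1908 cm → contributes +1746.3 cm⁴
  web plate: d = 3.7092 cm → contributes +1029.3 cm⁴
  top plate: d = 13.309 cm → contributes +2343.5 cm⁴
  hole: d = -6.1908 cm → contributes −4.8175 cm⁴
Total I = 5114.2 cm⁴.

Ix ≈ 5110 cm⁴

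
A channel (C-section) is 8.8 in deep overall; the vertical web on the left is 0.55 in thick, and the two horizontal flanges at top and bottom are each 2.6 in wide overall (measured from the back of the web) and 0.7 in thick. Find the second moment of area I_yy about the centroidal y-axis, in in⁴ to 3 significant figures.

I_yy ≈ 4.17 in⁴

Decompose the section into non-overlapping parts with the origin at the bottom-left of its bounding rectangle.
Web: 0.55 × 8.8, A = 4.84 in², x = 0.275 in, Ī = 0.12201 in⁴.
Top flange (beyond web): 2.05 × 0.7, A = 1.435 in², x = 1.575 in, Ī = 0.50255 in⁴.
Bottom flange (beyond web): 2.05 × 0.7, A = 1.435 in², x = 1.575 in, Ī = 0.50255 in⁴.
Centroid: x̄ = ΣA·x / ΣA = 0.75892 in.
Transfer each piece to the centroidal y-axis using Ī + A·d² with d = x − 0.75892:
  web: d = -0.48392 in → contributes +1.2554 in⁴
  top flange (beyond web): d = 0.81608 in → contributes +1.4582 in⁴
  bottom flange (beyond web): d = 0.81608 in → contributes +1.4582 in⁴
Total I = 4.1719 in⁴.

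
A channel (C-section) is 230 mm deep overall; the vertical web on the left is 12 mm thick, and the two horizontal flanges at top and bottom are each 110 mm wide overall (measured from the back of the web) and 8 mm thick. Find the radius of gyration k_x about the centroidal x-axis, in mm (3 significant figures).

Treat the section as a set of non-overlapping primitives; coordinates are from the bounding-box lower-left.
Web: 12 × 230, A = 2 760 mm², y = 115 mm, Ī = 12 167 000 mm⁴.
Top flange (beyond web): 98 × 8, A = 784 mm², y = 226 mm, Ī = 4181.3 mm⁴.
Bottom flange (beyond web): 98 × 8, A = 784 mm², y = 4 mm, Ī = 4181.3 mm⁴.
By symmetry the centroid is at mid-height, ȳ = 115 mm.
Transfer each piece to the centroidal x-axis using Ī + A·d² with d = y − 115:
  web: d = 0 mm → contributes +12 167 000 mm⁴
  top flange (beyond web): d = 111 mm → contributes +9 663 845 mm⁴
  bottom flange (beyond web): d = -111 mm → contributes +9 663 845 mm⁴
Total I = 31 494 691 mm⁴.
Radius of gyration: k = √(I/A) = √(31 494 691 / 4 328) = 85.305 mm.

k_x ≈ 85.3 mm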